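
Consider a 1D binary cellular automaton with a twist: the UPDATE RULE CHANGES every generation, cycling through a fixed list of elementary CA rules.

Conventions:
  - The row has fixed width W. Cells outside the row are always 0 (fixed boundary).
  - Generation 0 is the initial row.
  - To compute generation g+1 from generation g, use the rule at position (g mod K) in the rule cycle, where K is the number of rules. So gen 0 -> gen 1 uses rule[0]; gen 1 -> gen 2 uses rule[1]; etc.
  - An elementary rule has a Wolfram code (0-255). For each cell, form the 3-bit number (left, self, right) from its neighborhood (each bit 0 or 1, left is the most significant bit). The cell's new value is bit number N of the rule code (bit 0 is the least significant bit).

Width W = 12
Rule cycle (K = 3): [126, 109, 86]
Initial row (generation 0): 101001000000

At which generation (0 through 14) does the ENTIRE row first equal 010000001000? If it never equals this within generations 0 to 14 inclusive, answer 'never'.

Answer: never

Derivation:
Gen 0: 101001000000
Gen 1 (rule 126): 111111100000
Gen 2 (rule 109): 100000101111
Gen 3 (rule 86): 110001100001
Gen 4 (rule 126): 111011110011
Gen 5 (rule 109): 101110010011
Gen 6 (rule 86): 100011111101
Gen 7 (rule 126): 110110000111
Gen 8 (rule 109): 111110110101
Gen 9 (rule 86): 000010010101
Gen 10 (rule 126): 000111111111
Gen 11 (rule 109): 110100000001
Gen 12 (rule 86): 010110000011
Gen 13 (rule 126): 111111000111
Gen 14 (rule 109): 100001010101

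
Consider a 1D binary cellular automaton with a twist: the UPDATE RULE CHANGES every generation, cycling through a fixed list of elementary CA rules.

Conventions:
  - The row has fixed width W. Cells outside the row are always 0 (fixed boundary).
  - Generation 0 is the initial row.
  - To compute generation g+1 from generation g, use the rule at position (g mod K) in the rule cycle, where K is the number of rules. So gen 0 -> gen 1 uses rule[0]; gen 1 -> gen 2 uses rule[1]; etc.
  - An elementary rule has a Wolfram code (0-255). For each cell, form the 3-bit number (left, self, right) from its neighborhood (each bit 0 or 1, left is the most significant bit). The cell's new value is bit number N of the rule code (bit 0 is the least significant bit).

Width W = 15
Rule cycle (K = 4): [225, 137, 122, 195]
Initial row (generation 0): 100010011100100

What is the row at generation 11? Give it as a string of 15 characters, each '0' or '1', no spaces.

Gen 0: 100010011100100
Gen 1 (rule 225): 001000001100001
Gen 2 (rule 137): 100011101001100
Gen 3 (rule 122): 010110110111110
Gen 4 (rule 195): 100010010011110
Gen 5 (rule 225): 001000000001110
Gen 6 (rule 137): 100011111101100
Gen 7 (rule 122): 010110000111110
Gen 8 (rule 195): 100010111011110
Gen 9 (rule 225): 001001011101110
Gen 10 (rule 137): 100000011001100
Gen 11 (rule 122): 010000111111110

Answer: 010000111111110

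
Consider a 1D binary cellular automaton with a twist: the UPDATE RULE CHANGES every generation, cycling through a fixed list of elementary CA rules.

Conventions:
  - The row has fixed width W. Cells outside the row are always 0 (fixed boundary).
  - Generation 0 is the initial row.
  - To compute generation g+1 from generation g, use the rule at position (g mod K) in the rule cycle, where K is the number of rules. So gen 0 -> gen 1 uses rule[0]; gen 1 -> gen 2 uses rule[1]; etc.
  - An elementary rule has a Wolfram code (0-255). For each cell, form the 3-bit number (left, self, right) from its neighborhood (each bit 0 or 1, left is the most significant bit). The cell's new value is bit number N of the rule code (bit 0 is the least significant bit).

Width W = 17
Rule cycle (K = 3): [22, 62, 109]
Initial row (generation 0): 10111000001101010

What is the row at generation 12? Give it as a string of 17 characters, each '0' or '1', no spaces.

Gen 0: 10111000001101010
Gen 1 (rule 22): 10000100010001011
Gen 2 (rule 62): 11001110111011110
Gen 3 (rule 109): 11001011101110010
Gen 4 (rule 22): 00111000000001111
Gen 5 (rule 62): 01100100000011000
Gen 6 (rule 109): 01100101111011011
Gen 7 (rule 22): 10011100000000000
Gen 8 (rule 62): 11110010000000000
Gen 9 (rule 109): 10010010111111111
Gen 10 (rule 22): 11111110000000000
Gen 11 (rule 62): 10000001000000000
Gen 12 (rule 109): 10111101011111111

Answer: 10111101011111111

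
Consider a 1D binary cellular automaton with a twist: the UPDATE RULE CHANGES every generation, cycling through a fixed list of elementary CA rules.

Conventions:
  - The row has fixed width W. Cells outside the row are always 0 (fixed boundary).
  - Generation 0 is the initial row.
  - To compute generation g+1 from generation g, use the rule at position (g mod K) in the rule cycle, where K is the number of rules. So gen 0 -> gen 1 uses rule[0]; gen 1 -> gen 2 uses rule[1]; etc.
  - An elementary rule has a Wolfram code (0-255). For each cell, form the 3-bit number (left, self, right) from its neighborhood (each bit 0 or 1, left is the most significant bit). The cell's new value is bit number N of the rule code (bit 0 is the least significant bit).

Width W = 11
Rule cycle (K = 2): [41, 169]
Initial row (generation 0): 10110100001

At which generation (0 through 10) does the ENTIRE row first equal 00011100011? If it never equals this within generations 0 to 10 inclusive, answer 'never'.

Answer: 9

Derivation:
Gen 0: 10110100001
Gen 1 (rule 41): 01101001100
Gen 2 (rule 169): 01010001001
Gen 3 (rule 41): 00100100000
Gen 4 (rule 169): 10000001111
Gen 5 (rule 41): 00111101000
Gen 6 (rule 169): 10111010011
Gen 7 (rule 41): 01100100010
Gen 8 (rule 169): 01000001000
Gen 9 (rule 41): 00011100011
Gen 10 (rule 169): 11011001010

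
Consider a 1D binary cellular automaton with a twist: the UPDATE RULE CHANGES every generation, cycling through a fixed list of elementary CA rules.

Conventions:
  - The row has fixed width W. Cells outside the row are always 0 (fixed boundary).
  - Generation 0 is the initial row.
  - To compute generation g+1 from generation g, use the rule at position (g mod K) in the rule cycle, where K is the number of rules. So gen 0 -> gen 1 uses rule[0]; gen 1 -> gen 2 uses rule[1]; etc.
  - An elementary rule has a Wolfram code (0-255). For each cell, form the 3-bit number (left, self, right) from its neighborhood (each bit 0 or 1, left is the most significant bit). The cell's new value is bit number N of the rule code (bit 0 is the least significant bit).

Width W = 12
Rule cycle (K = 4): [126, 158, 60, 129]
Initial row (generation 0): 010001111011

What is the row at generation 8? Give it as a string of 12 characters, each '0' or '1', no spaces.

Answer: 110001111000

Derivation:
Gen 0: 010001111011
Gen 1 (rule 126): 111011001111
Gen 2 (rule 158): 110010111110
Gen 3 (rule 60): 101011100001
Gen 4 (rule 129): 000001001100
Gen 5 (rule 126): 000011111110
Gen 6 (rule 158): 000111111101
Gen 7 (rule 60): 000100000011
Gen 8 (rule 129): 110001111000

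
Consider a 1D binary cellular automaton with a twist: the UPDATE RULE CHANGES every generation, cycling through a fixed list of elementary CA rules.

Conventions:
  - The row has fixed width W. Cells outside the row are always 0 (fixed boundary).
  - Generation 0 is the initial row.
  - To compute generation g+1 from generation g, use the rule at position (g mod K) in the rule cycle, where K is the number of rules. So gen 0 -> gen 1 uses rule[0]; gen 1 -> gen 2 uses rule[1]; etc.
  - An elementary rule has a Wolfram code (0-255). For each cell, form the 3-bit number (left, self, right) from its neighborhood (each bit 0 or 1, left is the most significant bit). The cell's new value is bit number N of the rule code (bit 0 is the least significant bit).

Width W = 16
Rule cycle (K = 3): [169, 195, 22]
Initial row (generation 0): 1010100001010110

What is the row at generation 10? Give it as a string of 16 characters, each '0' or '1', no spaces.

Answer: 1111100100111010

Derivation:
Gen 0: 1010100001010110
Gen 1 (rule 169): 0101001100101100
Gen 2 (rule 195): 1000010101000101
Gen 3 (rule 22): 1100110101101101
Gen 4 (rule 169): 1000101011011010
Gen 5 (rule 195): 0011000001001000
Gen 6 (rule 22): 0100100011111100
Gen 7 (rule 169): 0000001011111001
Gen 8 (rule 195): 1111110001111010
Gen 9 (rule 22): 0000001010000011
Gen 10 (rule 169): 1111100100111010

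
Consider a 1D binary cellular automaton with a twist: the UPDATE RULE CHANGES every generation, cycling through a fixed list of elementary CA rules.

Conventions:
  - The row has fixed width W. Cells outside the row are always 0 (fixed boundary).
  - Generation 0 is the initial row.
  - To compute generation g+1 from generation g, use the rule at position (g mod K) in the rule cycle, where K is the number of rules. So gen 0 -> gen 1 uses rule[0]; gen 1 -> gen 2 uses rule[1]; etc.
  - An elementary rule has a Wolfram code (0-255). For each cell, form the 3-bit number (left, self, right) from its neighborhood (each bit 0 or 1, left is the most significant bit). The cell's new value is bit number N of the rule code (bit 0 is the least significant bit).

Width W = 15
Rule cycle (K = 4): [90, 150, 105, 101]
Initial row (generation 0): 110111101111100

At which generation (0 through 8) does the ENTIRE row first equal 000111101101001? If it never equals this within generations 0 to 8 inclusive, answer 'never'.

Gen 0: 110111101111100
Gen 1 (rule 90): 110100101000110
Gen 2 (rule 150): 000111101101001
Gen 3 (rule 105): 110100111110000
Gen 4 (rule 101): 011100000010111
Gen 5 (rule 90): 110110000100101
Gen 6 (rule 150): 000001001111101
Gen 7 (rule 105): 111100001000110
Gen 8 (rule 101): 000101101010010

Answer: 2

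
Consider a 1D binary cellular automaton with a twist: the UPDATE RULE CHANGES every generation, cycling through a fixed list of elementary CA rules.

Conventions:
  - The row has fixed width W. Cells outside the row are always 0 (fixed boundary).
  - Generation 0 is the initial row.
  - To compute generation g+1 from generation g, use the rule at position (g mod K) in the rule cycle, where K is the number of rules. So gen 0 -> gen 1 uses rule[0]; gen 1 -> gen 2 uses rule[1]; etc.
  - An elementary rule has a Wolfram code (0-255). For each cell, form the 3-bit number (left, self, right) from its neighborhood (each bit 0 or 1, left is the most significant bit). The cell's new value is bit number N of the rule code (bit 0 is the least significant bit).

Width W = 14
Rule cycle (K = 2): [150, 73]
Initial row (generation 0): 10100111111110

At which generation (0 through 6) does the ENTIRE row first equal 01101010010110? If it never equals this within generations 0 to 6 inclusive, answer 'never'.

Answer: never

Derivation:
Gen 0: 10100111111110
Gen 1 (rule 150): 10111011111101
Gen 2 (rule 73): 00101010000100
Gen 3 (rule 150): 01101011001110
Gen 4 (rule 73): 01100011001010
Gen 5 (rule 150): 10010100111011
Gen 6 (rule 73): 00000000101011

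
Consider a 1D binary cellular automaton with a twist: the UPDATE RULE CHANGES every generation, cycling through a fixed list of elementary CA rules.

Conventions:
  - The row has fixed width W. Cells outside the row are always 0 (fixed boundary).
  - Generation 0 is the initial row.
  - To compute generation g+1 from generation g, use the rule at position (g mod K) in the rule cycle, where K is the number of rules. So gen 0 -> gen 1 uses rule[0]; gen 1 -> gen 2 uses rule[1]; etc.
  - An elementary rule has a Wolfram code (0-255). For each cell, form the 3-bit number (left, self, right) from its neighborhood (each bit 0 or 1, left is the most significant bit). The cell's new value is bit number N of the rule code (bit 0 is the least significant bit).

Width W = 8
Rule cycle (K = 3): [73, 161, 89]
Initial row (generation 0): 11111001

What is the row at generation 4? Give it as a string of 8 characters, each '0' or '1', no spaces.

Answer: 00011011

Derivation:
Gen 0: 11111001
Gen 1 (rule 73): 10001000
Gen 2 (rule 161): 00100011
Gen 3 (rule 89): 10011011
Gen 4 (rule 73): 00011011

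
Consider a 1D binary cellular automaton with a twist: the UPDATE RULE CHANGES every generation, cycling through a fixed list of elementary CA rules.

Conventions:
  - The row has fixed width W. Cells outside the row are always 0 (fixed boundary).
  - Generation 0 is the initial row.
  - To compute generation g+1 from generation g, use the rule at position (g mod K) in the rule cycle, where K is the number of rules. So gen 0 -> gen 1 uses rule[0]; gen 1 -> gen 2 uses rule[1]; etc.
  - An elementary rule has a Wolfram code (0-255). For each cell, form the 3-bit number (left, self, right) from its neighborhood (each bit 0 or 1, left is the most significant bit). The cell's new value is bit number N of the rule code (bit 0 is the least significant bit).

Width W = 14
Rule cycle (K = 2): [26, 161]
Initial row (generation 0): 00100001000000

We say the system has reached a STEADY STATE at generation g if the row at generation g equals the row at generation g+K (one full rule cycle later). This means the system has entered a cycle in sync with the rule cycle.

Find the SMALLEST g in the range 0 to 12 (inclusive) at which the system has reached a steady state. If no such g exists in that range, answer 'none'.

Answer: 8

Derivation:
Gen 0: 00100001000000
Gen 1 (rule 26): 01010010100000
Gen 2 (rule 161): 00100001001111
Gen 3 (rule 26): 01010010111000
Gen 4 (rule 161): 00100001010011
Gen 5 (rule 26): 01010010001110
Gen 6 (rule 161): 00100000100100
Gen 7 (rule 26): 01010001011010
Gen 8 (rule 161): 00100100100100
Gen 9 (rule 26): 01011011011010
Gen 10 (rule 161): 00100100100100
Gen 11 (rule 26): 01011011011010
Gen 12 (rule 161): 00100100100100
Gen 13 (rule 26): 01011011011010
Gen 14 (rule 161): 00100100100100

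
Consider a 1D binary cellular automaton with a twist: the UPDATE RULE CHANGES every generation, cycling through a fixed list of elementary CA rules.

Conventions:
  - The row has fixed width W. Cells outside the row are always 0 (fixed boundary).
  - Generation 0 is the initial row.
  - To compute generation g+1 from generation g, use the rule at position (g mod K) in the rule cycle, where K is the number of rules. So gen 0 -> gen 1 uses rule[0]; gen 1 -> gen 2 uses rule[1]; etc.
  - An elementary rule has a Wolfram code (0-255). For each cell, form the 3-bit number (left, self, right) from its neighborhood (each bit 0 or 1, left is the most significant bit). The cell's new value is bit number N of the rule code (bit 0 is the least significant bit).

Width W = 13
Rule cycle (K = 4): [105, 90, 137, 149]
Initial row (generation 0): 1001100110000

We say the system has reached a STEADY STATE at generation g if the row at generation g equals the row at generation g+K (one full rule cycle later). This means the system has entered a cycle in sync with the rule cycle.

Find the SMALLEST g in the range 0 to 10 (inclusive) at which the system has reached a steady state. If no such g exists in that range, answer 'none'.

Gen 0: 1001100110000
Gen 1 (rule 105): 0001100110111
Gen 2 (rule 90): 0011111110101
Gen 3 (rule 137): 1011111100000
Gen 4 (rule 149): 1001111011111
Gen 5 (rule 105): 0001001110001
Gen 6 (rule 90): 0010111011010
Gen 7 (rule 137): 1000110010000
Gen 8 (rule 149): 1110001011111
Gen 9 (rule 105): 1010100110001
Gen 10 (rule 90): 0000011111010
Gen 11 (rule 137): 1111011110000
Gen 12 (rule 149): 0110001101111
Gen 13 (rule 105): 0110101111001
Gen 14 (rule 90): 1110001001110

Answer: none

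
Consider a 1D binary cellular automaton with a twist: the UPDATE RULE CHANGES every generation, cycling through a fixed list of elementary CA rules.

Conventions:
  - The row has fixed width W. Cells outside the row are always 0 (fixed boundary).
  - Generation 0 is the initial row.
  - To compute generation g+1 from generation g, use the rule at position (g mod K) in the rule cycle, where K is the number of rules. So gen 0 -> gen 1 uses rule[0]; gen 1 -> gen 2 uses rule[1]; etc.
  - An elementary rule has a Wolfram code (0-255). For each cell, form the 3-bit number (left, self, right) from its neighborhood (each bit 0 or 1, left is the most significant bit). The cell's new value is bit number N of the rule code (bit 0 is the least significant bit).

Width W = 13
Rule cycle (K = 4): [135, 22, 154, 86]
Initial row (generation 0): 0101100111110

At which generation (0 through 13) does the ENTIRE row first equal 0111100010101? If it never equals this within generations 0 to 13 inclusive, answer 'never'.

Answer: never

Derivation:
Gen 0: 0101100111110
Gen 1 (rule 135): 1100001011100
Gen 2 (rule 22): 0010011000010
Gen 3 (rule 154): 0101110100101
Gen 4 (rule 86): 1100010111101
Gen 5 (rule 135): 0001110011001
Gen 6 (rule 22): 0010001100111
Gen 7 (rule 154): 0101011011110
Gen 8 (rule 86): 1101001000011
Gen 9 (rule 135): 0001011011100
Gen 10 (rule 22): 0011000000010
Gen 11 (rule 154): 0110100000101
Gen 12 (rule 86): 1010110001101
Gen 13 (rule 135): 1010000110001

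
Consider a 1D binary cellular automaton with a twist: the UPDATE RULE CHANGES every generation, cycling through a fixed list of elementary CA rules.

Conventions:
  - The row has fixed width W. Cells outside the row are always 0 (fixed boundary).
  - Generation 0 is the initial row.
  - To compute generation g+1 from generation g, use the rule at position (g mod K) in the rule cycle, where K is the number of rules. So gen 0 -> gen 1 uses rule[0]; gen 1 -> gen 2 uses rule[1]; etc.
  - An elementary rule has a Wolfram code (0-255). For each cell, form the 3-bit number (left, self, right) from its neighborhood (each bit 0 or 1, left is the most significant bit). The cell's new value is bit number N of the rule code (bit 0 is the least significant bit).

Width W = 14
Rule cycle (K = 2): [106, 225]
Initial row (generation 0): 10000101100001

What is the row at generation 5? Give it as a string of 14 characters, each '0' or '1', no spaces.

Answer: 10101011011101

Derivation:
Gen 0: 10000101100001
Gen 1 (rule 106): 00001011100010
Gen 2 (rule 225): 11100101101000
Gen 3 (rule 106): 10101011110000
Gen 4 (rule 225): 01010101110111
Gen 5 (rule 106): 10101011011101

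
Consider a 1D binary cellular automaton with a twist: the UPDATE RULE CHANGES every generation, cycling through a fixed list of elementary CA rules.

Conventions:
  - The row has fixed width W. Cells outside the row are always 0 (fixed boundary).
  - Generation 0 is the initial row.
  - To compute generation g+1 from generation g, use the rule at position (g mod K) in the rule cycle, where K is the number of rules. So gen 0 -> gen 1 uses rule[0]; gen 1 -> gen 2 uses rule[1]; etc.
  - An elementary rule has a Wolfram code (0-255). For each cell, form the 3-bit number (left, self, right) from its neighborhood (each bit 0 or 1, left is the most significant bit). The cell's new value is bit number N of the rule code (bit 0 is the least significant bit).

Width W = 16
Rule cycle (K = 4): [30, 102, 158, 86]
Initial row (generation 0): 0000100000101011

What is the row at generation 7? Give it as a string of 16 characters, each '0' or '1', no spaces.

Gen 0: 0000100000101011
Gen 1 (rule 30): 0001110001101010
Gen 2 (rule 102): 0010010010111110
Gen 3 (rule 158): 0111111110111101
Gen 4 (rule 86): 1000000010000101
Gen 5 (rule 30): 1100000111001101
Gen 6 (rule 102): 0100001001010111
Gen 7 (rule 158): 1110011111010110

Answer: 1110011111010110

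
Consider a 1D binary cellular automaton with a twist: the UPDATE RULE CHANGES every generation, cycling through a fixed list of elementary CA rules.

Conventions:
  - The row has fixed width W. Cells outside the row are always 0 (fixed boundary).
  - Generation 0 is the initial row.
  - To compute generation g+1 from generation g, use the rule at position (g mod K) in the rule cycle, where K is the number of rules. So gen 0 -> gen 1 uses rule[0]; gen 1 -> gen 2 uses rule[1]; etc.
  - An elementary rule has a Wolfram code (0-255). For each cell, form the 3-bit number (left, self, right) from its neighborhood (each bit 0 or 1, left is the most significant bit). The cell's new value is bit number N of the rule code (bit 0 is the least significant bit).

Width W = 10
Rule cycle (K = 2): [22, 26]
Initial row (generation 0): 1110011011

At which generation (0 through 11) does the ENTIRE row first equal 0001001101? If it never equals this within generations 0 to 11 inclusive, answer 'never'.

Answer: 6

Derivation:
Gen 0: 1110011011
Gen 1 (rule 22): 0001100000
Gen 2 (rule 26): 0011010000
Gen 3 (rule 22): 0100011000
Gen 4 (rule 26): 1010110100
Gen 5 (rule 22): 1010000110
Gen 6 (rule 26): 0001001101
Gen 7 (rule 22): 0011110001
Gen 8 (rule 26): 0110001010
Gen 9 (rule 22): 1001011011
Gen 10 (rule 26): 0110010010
Gen 11 (rule 22): 1001111111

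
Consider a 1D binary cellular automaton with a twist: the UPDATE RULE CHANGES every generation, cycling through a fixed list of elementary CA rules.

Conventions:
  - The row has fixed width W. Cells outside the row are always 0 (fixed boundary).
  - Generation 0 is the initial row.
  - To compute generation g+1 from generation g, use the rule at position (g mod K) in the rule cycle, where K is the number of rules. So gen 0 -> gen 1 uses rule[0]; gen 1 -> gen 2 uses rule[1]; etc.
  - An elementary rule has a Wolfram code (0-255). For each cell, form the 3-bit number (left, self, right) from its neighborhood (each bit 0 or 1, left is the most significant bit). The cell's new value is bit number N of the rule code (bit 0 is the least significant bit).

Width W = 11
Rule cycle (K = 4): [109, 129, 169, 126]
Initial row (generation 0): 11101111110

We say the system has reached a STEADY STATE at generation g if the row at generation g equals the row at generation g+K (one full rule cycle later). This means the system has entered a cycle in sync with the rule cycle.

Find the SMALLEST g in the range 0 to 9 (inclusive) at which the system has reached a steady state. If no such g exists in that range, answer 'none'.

Answer: 6

Derivation:
Gen 0: 11101111110
Gen 1 (rule 109): 10111000010
Gen 2 (rule 129): 00010011000
Gen 3 (rule 169): 11000010011
Gen 4 (rule 126): 11100111111
Gen 5 (rule 109): 10100100001
Gen 6 (rule 129): 00000001100
Gen 7 (rule 169): 11111101001
Gen 8 (rule 126): 10000111111
Gen 9 (rule 109): 10110100001
Gen 10 (rule 129): 00000001100
Gen 11 (rule 169): 11111101001
Gen 12 (rule 126): 10000111111
Gen 13 (rule 109): 10110100001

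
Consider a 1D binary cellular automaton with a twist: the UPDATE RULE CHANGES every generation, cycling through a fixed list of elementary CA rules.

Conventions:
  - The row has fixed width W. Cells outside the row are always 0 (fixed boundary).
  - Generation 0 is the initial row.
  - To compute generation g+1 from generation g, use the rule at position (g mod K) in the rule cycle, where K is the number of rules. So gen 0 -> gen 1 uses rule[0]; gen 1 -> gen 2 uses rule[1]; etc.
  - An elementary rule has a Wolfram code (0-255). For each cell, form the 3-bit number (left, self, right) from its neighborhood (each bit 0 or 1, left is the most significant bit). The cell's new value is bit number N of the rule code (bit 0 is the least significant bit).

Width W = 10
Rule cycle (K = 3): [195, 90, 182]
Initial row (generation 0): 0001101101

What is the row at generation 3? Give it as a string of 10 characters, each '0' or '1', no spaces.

Gen 0: 0001101101
Gen 1 (rule 195): 1110100100
Gen 2 (rule 90): 1010011010
Gen 3 (rule 182): 1111100111

Answer: 1111100111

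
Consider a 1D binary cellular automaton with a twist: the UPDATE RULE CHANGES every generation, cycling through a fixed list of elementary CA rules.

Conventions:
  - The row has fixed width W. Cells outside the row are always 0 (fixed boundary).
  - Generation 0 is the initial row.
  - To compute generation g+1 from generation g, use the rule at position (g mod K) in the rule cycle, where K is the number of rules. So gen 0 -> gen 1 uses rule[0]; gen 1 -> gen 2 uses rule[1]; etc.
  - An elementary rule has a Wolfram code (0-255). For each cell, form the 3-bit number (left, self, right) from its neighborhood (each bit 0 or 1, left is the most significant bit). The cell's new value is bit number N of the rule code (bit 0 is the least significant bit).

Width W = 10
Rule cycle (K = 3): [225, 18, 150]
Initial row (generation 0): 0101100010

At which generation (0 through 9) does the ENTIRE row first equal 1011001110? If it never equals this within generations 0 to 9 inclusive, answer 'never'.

Gen 0: 0101100010
Gen 1 (rule 225): 0010101000
Gen 2 (rule 18): 0100000100
Gen 3 (rule 150): 1110001110
Gen 4 (rule 225): 0110100110
Gen 5 (rule 18): 1000011001
Gen 6 (rule 150): 1100100111
Gen 7 (rule 225): 0100000011
Gen 8 (rule 18): 1010000100
Gen 9 (rule 150): 1011001110

Answer: 9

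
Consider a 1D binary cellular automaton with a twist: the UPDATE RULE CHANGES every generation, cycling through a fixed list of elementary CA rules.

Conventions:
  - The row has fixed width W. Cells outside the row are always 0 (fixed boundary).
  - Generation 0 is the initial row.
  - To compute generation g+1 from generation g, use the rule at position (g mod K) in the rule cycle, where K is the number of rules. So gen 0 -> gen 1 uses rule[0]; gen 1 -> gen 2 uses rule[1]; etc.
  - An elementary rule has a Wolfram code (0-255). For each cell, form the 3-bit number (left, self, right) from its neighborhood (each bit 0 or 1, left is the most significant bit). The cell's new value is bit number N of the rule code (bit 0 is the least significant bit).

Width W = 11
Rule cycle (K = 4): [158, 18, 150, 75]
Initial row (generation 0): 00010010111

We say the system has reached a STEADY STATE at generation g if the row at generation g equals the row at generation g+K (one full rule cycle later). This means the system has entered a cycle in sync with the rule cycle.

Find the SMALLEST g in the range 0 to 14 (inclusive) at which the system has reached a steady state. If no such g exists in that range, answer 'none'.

Gen 0: 00010010111
Gen 1 (rule 158): 00111110110
Gen 2 (rule 18): 01000000001
Gen 3 (rule 150): 11100000011
Gen 4 (rule 75): 10101111111
Gen 5 (rule 158): 10101111110
Gen 6 (rule 18): 00000000001
Gen 7 (rule 150): 00000000011
Gen 8 (rule 75): 11111111111
Gen 9 (rule 158): 11111111110
Gen 10 (rule 18): 00000000001
Gen 11 (rule 150): 00000000011
Gen 12 (rule 75): 11111111111
Gen 13 (rule 158): 11111111110
Gen 14 (rule 18): 00000000001
Gen 15 (rule 150): 00000000011
Gen 16 (rule 75): 11111111111
Gen 17 (rule 158): 11111111110
Gen 18 (rule 18): 00000000001

Answer: 6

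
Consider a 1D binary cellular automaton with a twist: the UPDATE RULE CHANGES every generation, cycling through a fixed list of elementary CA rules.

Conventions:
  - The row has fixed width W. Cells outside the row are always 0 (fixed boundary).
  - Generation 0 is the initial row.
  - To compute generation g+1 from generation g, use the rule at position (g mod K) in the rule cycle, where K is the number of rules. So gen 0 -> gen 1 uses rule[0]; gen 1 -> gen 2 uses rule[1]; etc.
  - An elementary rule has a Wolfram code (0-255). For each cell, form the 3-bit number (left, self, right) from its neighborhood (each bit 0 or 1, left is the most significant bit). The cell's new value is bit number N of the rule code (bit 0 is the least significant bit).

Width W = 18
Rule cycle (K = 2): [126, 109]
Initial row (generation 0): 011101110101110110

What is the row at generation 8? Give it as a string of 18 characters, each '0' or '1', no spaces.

Answer: 110010010111110101

Derivation:
Gen 0: 011101110101110110
Gen 1 (rule 126): 110111011111011111
Gen 2 (rule 109): 111101110001110001
Gen 3 (rule 126): 100111011011011011
Gen 4 (rule 109): 100101111111111111
Gen 5 (rule 126): 111111000000000001
Gen 6 (rule 109): 100001011111111101
Gen 7 (rule 126): 110011110000000111
Gen 8 (rule 109): 110010010111110101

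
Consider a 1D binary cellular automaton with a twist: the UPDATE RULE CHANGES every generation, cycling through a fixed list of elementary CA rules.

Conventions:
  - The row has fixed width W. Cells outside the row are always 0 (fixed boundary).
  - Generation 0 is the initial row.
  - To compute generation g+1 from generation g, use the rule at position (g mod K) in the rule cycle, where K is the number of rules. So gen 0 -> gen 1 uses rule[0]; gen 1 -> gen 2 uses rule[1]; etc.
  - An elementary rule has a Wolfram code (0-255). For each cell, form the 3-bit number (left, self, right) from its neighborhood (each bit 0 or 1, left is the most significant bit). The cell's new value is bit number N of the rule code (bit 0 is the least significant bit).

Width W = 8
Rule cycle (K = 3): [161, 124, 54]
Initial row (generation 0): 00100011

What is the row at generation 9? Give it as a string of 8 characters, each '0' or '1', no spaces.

Gen 0: 00100011
Gen 1 (rule 161): 10001000
Gen 2 (rule 124): 11001100
Gen 3 (rule 54): 00110010
Gen 4 (rule 161): 10000000
Gen 5 (rule 124): 11000000
Gen 6 (rule 54): 00100000
Gen 7 (rule 161): 10001111
Gen 8 (rule 124): 11001001
Gen 9 (rule 54): 00111111

Answer: 00111111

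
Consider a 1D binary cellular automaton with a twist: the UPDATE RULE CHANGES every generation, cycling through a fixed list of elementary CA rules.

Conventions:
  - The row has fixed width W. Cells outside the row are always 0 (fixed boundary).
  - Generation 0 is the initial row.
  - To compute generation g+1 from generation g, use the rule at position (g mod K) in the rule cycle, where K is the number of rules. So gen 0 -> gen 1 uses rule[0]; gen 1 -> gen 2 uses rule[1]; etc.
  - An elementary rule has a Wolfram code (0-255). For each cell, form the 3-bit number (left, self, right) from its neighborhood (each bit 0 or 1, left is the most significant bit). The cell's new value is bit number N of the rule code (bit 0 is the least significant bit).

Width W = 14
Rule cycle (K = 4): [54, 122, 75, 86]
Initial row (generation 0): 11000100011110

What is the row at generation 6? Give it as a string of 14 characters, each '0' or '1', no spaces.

Gen 0: 11000100011110
Gen 1 (rule 54): 00101110100001
Gen 2 (rule 122): 01011011010010
Gen 3 (rule 75): 10011011000100
Gen 4 (rule 86): 11101001101110
Gen 5 (rule 54): 00011110010001
Gen 6 (rule 122): 00110011101010

Answer: 00110011101010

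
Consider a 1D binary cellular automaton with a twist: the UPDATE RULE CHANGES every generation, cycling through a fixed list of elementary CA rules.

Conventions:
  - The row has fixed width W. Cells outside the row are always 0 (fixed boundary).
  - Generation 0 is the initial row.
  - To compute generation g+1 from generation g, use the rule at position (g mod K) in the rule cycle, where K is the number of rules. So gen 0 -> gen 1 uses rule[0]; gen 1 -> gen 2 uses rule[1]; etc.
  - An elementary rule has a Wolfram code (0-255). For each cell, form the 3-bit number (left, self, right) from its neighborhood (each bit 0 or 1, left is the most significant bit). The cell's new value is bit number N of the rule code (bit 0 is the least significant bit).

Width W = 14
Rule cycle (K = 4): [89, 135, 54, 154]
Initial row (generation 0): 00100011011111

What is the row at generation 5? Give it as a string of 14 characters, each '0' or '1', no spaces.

Gen 0: 00100011011111
Gen 1 (rule 89): 10011011010001
Gen 2 (rule 135): 10100000010111
Gen 3 (rule 54): 11110000111000
Gen 4 (rule 154): 11101001110100
Gen 5 (rule 89): 10100101010011

Answer: 10100101010011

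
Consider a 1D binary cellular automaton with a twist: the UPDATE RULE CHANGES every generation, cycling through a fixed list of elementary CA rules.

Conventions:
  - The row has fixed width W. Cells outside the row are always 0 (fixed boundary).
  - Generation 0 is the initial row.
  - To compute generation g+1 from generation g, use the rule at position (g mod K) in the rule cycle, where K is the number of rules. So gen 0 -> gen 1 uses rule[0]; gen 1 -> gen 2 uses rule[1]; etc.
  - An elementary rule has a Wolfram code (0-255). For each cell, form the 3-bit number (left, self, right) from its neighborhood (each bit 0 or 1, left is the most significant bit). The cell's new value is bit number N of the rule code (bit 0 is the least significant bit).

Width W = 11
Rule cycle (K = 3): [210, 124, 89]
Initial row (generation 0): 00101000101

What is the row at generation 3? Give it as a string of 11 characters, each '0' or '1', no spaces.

Gen 0: 00101000101
Gen 1 (rule 210): 01000101000
Gen 2 (rule 124): 01100111100
Gen 3 (rule 89): 01110100111

Answer: 01110100111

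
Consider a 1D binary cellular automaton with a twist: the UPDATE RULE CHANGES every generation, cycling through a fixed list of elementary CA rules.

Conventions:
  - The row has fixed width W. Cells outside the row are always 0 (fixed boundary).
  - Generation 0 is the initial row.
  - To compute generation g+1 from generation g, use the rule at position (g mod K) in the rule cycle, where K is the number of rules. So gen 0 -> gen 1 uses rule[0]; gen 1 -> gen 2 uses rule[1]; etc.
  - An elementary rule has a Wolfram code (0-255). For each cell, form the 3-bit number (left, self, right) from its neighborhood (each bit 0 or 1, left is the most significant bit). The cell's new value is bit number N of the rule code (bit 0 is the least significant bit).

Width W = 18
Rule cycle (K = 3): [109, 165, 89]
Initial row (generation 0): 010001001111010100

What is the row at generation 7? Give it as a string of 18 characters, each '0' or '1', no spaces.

Gen 0: 010001001111010100
Gen 1 (rule 109): 010101001001111101
Gen 2 (rule 165): 011111001000111011
Gen 3 (rule 89): 010001100110101011
Gen 4 (rule 109): 010101100111111111
Gen 5 (rule 165): 011110000011111110
Gen 6 (rule 89): 010011111010000011
Gen 7 (rule 109): 010010001110111011

Answer: 010010001110111011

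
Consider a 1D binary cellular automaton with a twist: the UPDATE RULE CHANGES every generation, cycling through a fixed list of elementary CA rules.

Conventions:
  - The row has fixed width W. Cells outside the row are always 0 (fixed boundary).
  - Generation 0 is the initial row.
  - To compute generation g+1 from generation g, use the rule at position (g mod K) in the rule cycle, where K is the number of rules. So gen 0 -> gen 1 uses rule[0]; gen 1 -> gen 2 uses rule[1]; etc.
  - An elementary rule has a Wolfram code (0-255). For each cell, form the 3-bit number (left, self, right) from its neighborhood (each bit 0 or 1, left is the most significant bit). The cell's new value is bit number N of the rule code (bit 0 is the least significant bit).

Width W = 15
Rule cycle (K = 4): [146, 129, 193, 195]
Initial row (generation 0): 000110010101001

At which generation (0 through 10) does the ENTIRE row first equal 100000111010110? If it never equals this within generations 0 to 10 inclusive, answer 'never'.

Answer: never

Derivation:
Gen 0: 000110010101001
Gen 1 (rule 146): 001001100000110
Gen 2 (rule 129): 100000001110000
Gen 3 (rule 193): 001111100110111
Gen 4 (rule 195): 110111101010011
Gen 5 (rule 146): 000011000001100
Gen 6 (rule 129): 111000011100001
Gen 7 (rule 193): 011011001101100
Gen 8 (rule 195): 101001010100101
Gen 9 (rule 146): 000110000011000
Gen 10 (rule 129): 110000111000011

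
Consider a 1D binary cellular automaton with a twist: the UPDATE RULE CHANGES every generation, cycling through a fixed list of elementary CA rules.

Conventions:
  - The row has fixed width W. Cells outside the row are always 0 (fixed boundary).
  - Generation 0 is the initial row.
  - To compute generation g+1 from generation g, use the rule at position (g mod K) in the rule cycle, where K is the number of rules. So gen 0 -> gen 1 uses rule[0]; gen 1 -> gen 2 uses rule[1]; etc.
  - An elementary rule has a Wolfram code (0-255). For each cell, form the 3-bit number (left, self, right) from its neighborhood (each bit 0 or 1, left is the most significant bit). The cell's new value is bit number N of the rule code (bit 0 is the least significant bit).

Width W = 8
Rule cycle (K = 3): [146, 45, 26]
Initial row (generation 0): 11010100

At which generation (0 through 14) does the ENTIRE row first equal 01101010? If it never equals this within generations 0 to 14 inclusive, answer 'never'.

Answer: 7

Derivation:
Gen 0: 11010100
Gen 1 (rule 146): 00000010
Gen 2 (rule 45): 11111010
Gen 3 (rule 26): 10000001
Gen 4 (rule 146): 01000010
Gen 5 (rule 45): 01011010
Gen 6 (rule 26): 10010001
Gen 7 (rule 146): 01101010
Gen 8 (rule 45): 01011110
Gen 9 (rule 26): 10010001
Gen 10 (rule 146): 01101010
Gen 11 (rule 45): 01011110
Gen 12 (rule 26): 10010001
Gen 13 (rule 146): 01101010
Gen 14 (rule 45): 01011110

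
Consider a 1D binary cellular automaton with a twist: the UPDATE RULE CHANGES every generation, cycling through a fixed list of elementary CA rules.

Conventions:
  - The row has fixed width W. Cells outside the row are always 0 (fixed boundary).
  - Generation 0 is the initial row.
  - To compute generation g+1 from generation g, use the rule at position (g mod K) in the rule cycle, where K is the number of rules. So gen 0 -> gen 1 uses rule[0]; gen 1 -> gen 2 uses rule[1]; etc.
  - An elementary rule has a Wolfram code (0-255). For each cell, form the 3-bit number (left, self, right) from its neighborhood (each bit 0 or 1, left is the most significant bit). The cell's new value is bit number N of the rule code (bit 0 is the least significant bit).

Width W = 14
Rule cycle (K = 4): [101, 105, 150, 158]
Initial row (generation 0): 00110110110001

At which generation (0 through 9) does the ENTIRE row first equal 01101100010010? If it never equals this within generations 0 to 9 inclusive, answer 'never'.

Gen 0: 00110110110001
Gen 1 (rule 101): 10011011010101
Gen 2 (rule 105): 00011111101010
Gen 3 (rule 150): 00101111001011
Gen 4 (rule 158): 01101110111010
Gen 5 (rule 101): 00110011001110
Gen 6 (rule 105): 10110011001010
Gen 7 (rule 150): 10001100111011
Gen 8 (rule 158): 11011011110010
Gen 9 (rule 101): 01101100010010

Answer: 9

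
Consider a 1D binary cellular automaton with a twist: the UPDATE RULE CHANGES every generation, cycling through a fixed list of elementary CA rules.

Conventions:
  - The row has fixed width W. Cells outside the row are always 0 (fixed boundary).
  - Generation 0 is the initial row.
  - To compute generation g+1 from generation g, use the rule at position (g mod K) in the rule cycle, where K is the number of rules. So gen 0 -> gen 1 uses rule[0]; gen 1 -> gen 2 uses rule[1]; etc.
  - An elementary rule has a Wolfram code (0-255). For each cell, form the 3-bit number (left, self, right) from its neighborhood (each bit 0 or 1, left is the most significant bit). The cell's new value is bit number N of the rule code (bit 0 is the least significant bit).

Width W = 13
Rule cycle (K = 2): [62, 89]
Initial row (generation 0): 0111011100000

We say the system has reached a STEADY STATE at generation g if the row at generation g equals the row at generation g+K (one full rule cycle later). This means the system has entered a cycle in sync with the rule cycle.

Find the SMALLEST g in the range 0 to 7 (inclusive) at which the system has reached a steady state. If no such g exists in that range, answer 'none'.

Gen 0: 0111011100000
Gen 1 (rule 62): 1100110010000
Gen 2 (rule 89): 1110111001111
Gen 3 (rule 62): 1001100111000
Gen 4 (rule 89): 0101110101111
Gen 5 (rule 62): 1111001111000
Gen 6 (rule 89): 1001101001111
Gen 7 (rule 62): 1111011111000
Gen 8 (rule 89): 1001010001111
Gen 9 (rule 62): 1111111011000

Answer: none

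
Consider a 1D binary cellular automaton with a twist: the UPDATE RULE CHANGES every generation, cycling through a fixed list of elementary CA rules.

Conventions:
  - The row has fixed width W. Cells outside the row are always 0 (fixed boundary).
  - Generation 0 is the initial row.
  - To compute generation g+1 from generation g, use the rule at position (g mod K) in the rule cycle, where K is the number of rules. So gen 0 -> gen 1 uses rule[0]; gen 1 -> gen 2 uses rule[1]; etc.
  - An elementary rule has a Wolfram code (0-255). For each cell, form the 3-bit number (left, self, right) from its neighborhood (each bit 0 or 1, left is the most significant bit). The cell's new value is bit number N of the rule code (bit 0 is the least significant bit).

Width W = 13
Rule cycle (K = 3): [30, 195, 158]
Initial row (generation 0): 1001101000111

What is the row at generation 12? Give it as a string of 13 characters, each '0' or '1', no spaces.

Gen 0: 1001101000111
Gen 1 (rule 30): 1111001101100
Gen 2 (rule 195): 0111010100101
Gen 3 (rule 158): 1110010111101
Gen 4 (rule 30): 1001110100001
Gen 5 (rule 195): 0010110001110
Gen 6 (rule 158): 0110101011101
Gen 7 (rule 30): 1100101010001
Gen 8 (rule 195): 0101000000110
Gen 9 (rule 158): 1101100001101
Gen 10 (rule 30): 1001010011001
Gen 11 (rule 195): 0010000101010
Gen 12 (rule 158): 0111001101011

Answer: 0111001101011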